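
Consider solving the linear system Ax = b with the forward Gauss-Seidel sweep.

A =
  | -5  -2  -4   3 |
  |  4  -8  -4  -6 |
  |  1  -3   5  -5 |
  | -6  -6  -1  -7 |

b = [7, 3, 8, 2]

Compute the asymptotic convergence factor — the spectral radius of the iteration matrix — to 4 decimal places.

Split A = D + L + U, D = diag(-5, -8, 5, -7).
Gauss-Seidel: T = -(D+L)⁻¹U, row 0 first, T[0,2] = -(-4)/(-5) = -0.8000; later rows by forward substitution.
  T[0,:] = [+0.0000  -0.4000  -0.8000  +0.6000]
  T[1,:] = [+0.0000  -0.2000  -0.9000  -0.4500]
  T[2,:] = [+0.0000  -0.0400  -0.3800  +0.6100]
  T[3,:] = [+0.0000  +0.5200  +1.5114  -0.2157]
|λ(T)| sorted: 1.2996, 0.3632, 0.3632, 0.0000.
spectral radius ρ = 1.2996; 1.2996 > 1, so it fails to converge.

1.2996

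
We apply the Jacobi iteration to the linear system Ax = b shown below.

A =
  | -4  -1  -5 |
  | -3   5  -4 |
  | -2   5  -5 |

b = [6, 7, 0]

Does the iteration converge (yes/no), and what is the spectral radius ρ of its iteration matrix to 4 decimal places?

Diagonal D = diag(-4, 5, -5); L, U strict lower/upper.
Jacobi T = -D⁻¹(L+U): T[2,1] = -(5)/(-5) = +1.0000; T[2,2] = 0.
  T[0,:] = [+0.0000 -0.2500 -1.2500]
  T[1,:] = [+0.6000 +0.0000 +0.8000]
  T[2,:] = [-0.4000 +1.0000 +0.0000]
|λ(T)| sorted: 1.2918, 0.7202, 0.7202.
ρ(T) = max|λ| = 1.2918; 1.2918 > 1, so it fails to converge.

no, ρ = 1.2918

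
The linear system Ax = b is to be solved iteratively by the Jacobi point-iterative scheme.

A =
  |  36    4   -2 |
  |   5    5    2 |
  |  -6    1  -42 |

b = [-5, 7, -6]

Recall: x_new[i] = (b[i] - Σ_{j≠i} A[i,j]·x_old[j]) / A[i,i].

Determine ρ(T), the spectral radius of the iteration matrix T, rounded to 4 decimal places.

Let D = diag(36, 5, -42); L, U the strict triangles.
Jacobi T = -D⁻¹(L+U): T[2,0] = -(-6)/(-42) = -0.1429; T[2,2] = 0.
  T[0,:] = [+0.0000  -0.1111  +0.0556]
  T[1,:] = [-1.0000  +0.0000  -0.4000]
  T[2,:] = [-0.1429  +0.0238  +0.0000]
eigenvalue magnitudes: 0.3408, 0.2512, 0.0896.
ρ = 0.3408; 0.3408 < 1, so it converges for any x₀.

0.3408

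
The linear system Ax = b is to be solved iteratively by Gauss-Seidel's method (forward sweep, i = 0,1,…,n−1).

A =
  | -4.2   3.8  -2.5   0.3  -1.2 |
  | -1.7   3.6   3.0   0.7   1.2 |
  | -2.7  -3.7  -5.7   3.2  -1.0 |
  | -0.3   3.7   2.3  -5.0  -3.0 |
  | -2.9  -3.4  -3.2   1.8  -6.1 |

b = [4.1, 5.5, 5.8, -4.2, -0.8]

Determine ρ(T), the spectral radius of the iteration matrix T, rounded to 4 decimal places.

1.6037

Diagonal D = diag(-4.2, 3.6, -5.7, -5, -6.1); L, U strict lower/upper.
GS T = -(D+L)⁻¹U: row 0 first, T[0,2] = -(-2.5)/(-4.2) = -0.5952; later rows by forward substitution.
  T[0,:] = [+0.0000, +0.9048, -0.5952, +0.0714, -0.2857]
  T[1,:] = [+0.0000, +0.4272, -1.1144, -0.1607, -0.4683]
  T[2,:] = [+0.0000, -0.7059, +1.0053, +0.6319, +0.2639]
  T[3,:] = [+0.0000, -0.0628, -0.3265, +0.1675, -0.8080]
  T[4,:] = [+0.0000, -0.3165, +0.2804, -0.2265, +0.0200]
moduli |λ_i(T)| = 1.6037, 0.6666, 0.3361, 0.3361, 0.0000.
spectral radius ρ = 1.6037; 1.6037 > 1: divergent.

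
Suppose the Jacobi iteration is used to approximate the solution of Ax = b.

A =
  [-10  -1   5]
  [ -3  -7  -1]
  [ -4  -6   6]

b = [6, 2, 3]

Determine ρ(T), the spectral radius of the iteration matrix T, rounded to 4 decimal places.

0.7196

Split A = D + L + U, D = diag(-10, -7, 6).
Jacobi: T = -D⁻¹(L+U), T[0,2] = -(5)/(-10) = +0.5000; T[0,0] = 0.
  T[0,:] = [+0.0000 -0.1000 +0.5000]
  T[1,:] = [-0.4286 +0.0000 -0.1429]
  T[2,:] = [+0.6667 +1.0000 +0.0000]
moduli |λ_i(T)| = 0.7196, 0.5334, 0.5334.
ρ = 0.7196; 0.7196 < 1 ⇒ converges.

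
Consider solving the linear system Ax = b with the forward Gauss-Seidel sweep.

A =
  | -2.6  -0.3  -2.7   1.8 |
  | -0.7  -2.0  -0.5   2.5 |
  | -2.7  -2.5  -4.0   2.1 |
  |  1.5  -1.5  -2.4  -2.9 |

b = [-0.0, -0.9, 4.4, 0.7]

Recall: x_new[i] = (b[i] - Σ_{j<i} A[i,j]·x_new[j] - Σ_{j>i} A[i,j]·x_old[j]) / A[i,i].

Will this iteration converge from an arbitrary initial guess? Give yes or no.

no

A = D + L + U where D = diag(-2.6, -2, -4, -2.9).
Gauss-Seidel: T = -(D+L)⁻¹U, row 0 first, T[0,2] = -(-2.7)/(-2.6) = -1.0385; later rows by forward substitution.
  T[0,:] = [+0.0000  -0.1154  -1.0385  +0.6923]
  T[1,:] = [+0.0000  +0.0404  +0.1135  +1.0077]
  T[2,:] = [+0.0000  +0.0526  +0.6300  -0.5721]
  T[3,:] = [+0.0000  -0.1241  -1.1172  +0.3103]
|λ(T)| sorted: 1.2208, 0.2093, 0.0307, 0.0000.
spectral radius ρ = 1.2208; 1.2208 > 1, so it fails to converge.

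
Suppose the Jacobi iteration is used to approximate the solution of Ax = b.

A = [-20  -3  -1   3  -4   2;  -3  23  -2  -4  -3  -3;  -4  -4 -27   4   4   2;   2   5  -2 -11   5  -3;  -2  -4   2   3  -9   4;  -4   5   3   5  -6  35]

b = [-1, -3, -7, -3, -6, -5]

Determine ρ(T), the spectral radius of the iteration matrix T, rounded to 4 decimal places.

0.6802

Split A = D + L + U, D = diag(-20, 23, -27, -11, -9, 35).
Jacobi: T = -D⁻¹(L+U), T[4,5] = -(4)/(-9) = +0.4444; T[4,4] = 0.
  T[0,:] = [+0.0000 -0.1500 -0.0500 +0.1500 -0.2000 +0.1000]
  T[1,:] = [+0.1304 +0.0000 +0.0870 +0.1739 +0.1304 +0.1304]
  T[2,:] = [-0.1481 -0.1481 +0.0000 +0.1481 +0.1481 +0.0741]
  T[3,:] = [+0.1818 +0.4545 -0.1818 +0.0000 +0.4545 -0.2727]
  T[4,:] = [-0.2222 -0.4444 +0.2222 +0.3333 +0.0000 +0.4444]
  T[5,:] = [+0.1143 -0.1429 -0.0857 -0.1429 +0.1714 +0.0000]
|λ(T)| sorted: 0.6802, 0.3467, 0.3467, 0.1416, 0.1246, 0.1246.
spectral radius ρ = 0.6802; 0.6802 < 1 ⇒ converges.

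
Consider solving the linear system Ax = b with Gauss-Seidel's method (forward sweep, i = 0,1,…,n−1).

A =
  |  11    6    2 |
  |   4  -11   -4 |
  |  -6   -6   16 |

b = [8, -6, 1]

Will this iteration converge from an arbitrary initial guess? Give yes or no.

A = D + L + U where D = diag(11, -11, 16).
T_GS = -(D+L)⁻¹U: row 0 first, T[0,1] = -(6)/(11) = -0.5455; later rows by forward substitution.
  T[0,:] = [+0.0000, -0.5455, -0.1818]
  T[1,:] = [+0.0000, -0.1983, -0.4298]
  T[2,:] = [+0.0000, -0.2789, -0.2293]
moduli |λ_i(T)| = 0.5604, 0.1327, 0.0000.
spectral radius ρ = 0.5604; 0.5604 < 1 ⇒ converges.

yes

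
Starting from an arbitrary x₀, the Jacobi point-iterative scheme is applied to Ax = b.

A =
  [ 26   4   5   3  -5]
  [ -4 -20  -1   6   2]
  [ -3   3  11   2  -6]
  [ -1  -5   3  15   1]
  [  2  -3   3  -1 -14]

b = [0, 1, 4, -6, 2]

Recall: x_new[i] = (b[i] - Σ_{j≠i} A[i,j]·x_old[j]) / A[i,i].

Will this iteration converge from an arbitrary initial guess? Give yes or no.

Diagonal D = diag(26, -20, 11, 15, -14); L, U strict lower/upper.
Jacobi T = -D⁻¹(L+U): T[4,3] = -(-1)/(-14) = -0.0714; T[4,4] = 0.
  T[0,:] = [+0.0000, -0.1538, -0.1923, -0.1154, +0.1923]
  T[1,:] = [-0.2000, +0.0000, -0.0500, +0.3000, +0.1000]
  T[2,:] = [+0.2727, -0.2727, +0.0000, -0.1818, +0.5455]
  T[3,:] = [+0.0667, +0.3333, -0.2000, +0.0000, -0.0667]
  T[4,:] = [+0.1429, -0.2143, +0.2143, -0.0714, +0.0000]
|eigenvalues of T|: 0.5630, 0.3531, 0.3531, 0.1424, 0.1424.
spectral radius ρ = 0.5630; 0.5630 < 1 ⇒ converges.

yes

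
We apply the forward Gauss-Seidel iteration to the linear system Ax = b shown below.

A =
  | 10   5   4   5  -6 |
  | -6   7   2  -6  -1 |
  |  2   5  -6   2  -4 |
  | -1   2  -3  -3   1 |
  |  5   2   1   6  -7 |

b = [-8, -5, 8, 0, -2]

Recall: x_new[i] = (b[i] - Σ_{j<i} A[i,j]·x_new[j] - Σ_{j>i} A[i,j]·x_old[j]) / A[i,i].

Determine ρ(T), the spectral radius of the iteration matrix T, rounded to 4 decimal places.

1.3891

Diagonal D = diag(10, 7, -6, -3, -7); L, U strict lower/upper.
GS T = -(D+L)⁻¹U: row 0 first, T[0,1] = -(5)/(10) = -0.5000; later rows by forward substitution.
  T[0,:] = [+0.0000 -0.5000 -0.4000 -0.5000 +0.6000]
  T[1,:] = [+0.0000 -0.4286 -0.6286 +0.4286 +0.6571]
  T[2,:] = [+0.0000 -0.5238 -0.6571 +0.5238 +0.0810]
  T[3,:] = [+0.0000 +0.4048 +0.3714 -0.0714 +0.4905]
  T[4,:] = [+0.0000 -0.2075 -0.2408 -0.2211 +1.0483]
eigenvalue magnitudes: 1.3891, 0.6853, 0.6853, 0.0174, 0.0000.
ρ(T) = max|λ| = 1.3891; 1.3891 > 1 ⇒ diverges.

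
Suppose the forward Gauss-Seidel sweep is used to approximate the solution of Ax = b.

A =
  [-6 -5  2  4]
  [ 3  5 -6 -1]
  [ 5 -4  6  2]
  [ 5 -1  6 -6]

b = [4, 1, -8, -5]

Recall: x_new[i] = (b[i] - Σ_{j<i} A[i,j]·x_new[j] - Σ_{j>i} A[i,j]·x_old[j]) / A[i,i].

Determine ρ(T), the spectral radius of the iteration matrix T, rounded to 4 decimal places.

A = D + L + U where D = diag(-6, 5, 6, -6).
T_GS = -(D+L)⁻¹U: row 0 first, T[0,3] = -(4)/(-6) = +0.6667; later rows by forward substitution.
  T[0,:] = [+0.0000  -0.8333  +0.3333  +0.6667]
  T[1,:] = [+0.0000  +0.5000  +1.0000  -0.2000]
  T[2,:] = [+0.0000  +1.0278  +0.3889  -1.0222]
  T[3,:] = [+0.0000  +0.2500  +0.5000  -0.4333]
|roots of det(T-λI)|: 1.1979, 0.4815, 0.4815, 0.0000.
ρ = 1.1979; 1.1979 > 1 ⇒ diverges.

1.1979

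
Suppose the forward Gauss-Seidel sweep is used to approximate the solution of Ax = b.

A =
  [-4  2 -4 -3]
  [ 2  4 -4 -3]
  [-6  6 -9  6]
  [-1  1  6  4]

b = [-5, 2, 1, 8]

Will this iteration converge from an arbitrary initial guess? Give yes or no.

Write A = D+L+U with D = diag(-4, 4, -9, 4).
Gauss-Seidel: T = -(D+L)⁻¹U, row 0 first, T[0,1] = -(2)/(-4) = +0.5000; later rows by forward substitution.
  T[0,:] = [+0.0000, +0.5000, -1.0000, -0.7500]
  T[1,:] = [+0.0000, -0.2500, +1.5000, +1.1250]
  T[2,:] = [+0.0000, -0.5000, +1.6667, +1.9167]
  T[3,:] = [+0.0000, +0.9375, -3.1250, -3.3438]
moduli |λ_i(T)| = 1.5495, 0.4878, 0.1102, 0.0000.
ρ(T) = max|λ| = 1.5495; 1.5495 > 1, so it fails to converge.

no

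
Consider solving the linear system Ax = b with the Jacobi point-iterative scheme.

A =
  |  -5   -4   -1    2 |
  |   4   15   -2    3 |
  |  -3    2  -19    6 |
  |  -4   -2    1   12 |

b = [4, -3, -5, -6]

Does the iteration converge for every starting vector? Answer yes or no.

yes

Diagonal D = diag(-5, 15, -19, 12); L, U strict lower/upper.
Jacobi: T = -D⁻¹(L+U), T[3,2] = -(1)/(12) = -0.0833; T[3,3] = 0.
  T[0,:] = [+0.0000 -0.8000 -0.2000 +0.4000]
  T[1,:] = [-0.2667 +0.0000 +0.1333 -0.2000]
  T[2,:] = [-0.1579 +0.1053 +0.0000 +0.3158]
  T[3,:] = [+0.3333 +0.1667 -0.0833 +0.0000]
|roots of det(T-λI)|: 0.6409, 0.4708, 0.1808, 0.0107.
ρ = 0.6409; 0.6409 < 1: convergent.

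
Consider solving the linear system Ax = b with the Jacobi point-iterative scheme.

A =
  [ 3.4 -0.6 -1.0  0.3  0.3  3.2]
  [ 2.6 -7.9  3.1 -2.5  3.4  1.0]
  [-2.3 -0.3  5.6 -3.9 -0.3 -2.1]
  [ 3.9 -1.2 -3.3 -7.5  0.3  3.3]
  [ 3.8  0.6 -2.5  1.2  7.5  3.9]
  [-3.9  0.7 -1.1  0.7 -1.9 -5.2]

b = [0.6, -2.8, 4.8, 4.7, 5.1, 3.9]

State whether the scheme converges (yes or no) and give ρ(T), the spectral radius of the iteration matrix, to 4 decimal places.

no, ρ = 1.1717

A = D + L + U where D = diag(3.4, -7.9, 5.6, -7.5, 7.5, -5.2).
Jacobi: T = -D⁻¹(L+U), T[5,3] = -(0.7)/(-5.2) = +0.1346; T[5,5] = 0.
  T[0,:] = [+0.0000, +0.1765, +0.2941, -0.0882, -0.0882, -0.9412]
  T[1,:] = [+0.3291, +0.0000, +0.3924, -0.3165, +0.4304, +0.1266]
  T[2,:] = [+0.4107, +0.0536, +0.0000, +0.6964, +0.0536, +0.3750]
  T[3,:] = [+0.5200, -0.1600, -0.4400, +0.0000, +0.0400, +0.4400]
  T[4,:] = [-0.5067, -0.0800, +0.3333, -0.1600, +0.0000, -0.5200]
  T[5,:] = [-0.7500, +0.1346, -0.2115, +0.1346, -0.3654, +0.0000]
moduli |λ_i(T)| = 1.1717, 0.8740, 0.5162, 0.5162, 0.1089, 0.1089.
ρ = 1.1717; 1.1717 > 1: divergent.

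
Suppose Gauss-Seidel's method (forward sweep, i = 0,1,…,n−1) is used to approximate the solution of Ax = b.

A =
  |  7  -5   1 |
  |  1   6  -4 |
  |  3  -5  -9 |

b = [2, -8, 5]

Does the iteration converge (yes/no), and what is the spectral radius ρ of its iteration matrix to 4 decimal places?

yes, ρ = 0.7593

Split A = D + L + U, D = diag(7, 6, -9).
Gauss-Seidel: T = -(D+L)⁻¹U, row 0 first, T[0,2] = -(1)/(7) = -0.1429; later rows by forward substitution.
  T[0,:] = [+0.0000  +0.7143  -0.1429]
  T[1,:] = [+0.0000  -0.1190  +0.6905]
  T[2,:] = [+0.0000  +0.3042  -0.4312]
|λ(T)| sorted: 0.7593, 0.2090, 0.0000.
ρ(T) = max|λ| = 0.7593; 0.7593 < 1, so it converges for any x₀.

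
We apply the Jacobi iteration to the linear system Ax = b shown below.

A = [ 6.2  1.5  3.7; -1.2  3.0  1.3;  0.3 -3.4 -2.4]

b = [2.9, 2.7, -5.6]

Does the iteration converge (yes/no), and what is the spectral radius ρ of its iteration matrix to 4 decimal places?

Write A = D+L+U with D = diag(6.2, 3, -2.4).
T_J = -D⁻¹(L+U): T[1,2] = -(1.3)/(3) = -0.4333; T[1,1] = 0.
  T[0,:] = [+0.0000 -0.2419 -0.5968]
  T[1,:] = [+0.4000 +0.0000 -0.4333]
  T[2,:] = [+0.1250 -1.4167 +0.0000]
|λ(T)| sorted: 0.9102, 0.6212, 0.6212.
ρ = 0.9102; 0.9102 < 1: convergent.

yes, ρ = 0.9102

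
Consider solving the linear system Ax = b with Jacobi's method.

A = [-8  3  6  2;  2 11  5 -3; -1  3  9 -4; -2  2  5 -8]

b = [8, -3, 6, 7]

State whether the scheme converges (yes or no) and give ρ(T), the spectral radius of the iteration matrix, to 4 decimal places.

Let D = diag(-8, 11, 9, -8); L, U the strict triangles.
T_J = -D⁻¹(L+U): T[2,1] = -(3)/(9) = -0.3333; T[2,2] = 0.
  T[0,:] = [+0.0000 +0.3750 +0.7500 +0.2500]
  T[1,:] = [-0.1818 +0.0000 -0.4545 +0.2727]
  T[2,:] = [+0.1111 -0.3333 +0.0000 +0.4444]
  T[3,:] = [-0.2500 +0.2500 +0.6250 +0.0000]
eigenvalue magnitudes: 0.8605, 0.5517, 0.3464, 0.3464.
ρ(T) = max|λ| = 0.8605; 0.8605 < 1, so it converges for any x₀.

yes, ρ = 0.8605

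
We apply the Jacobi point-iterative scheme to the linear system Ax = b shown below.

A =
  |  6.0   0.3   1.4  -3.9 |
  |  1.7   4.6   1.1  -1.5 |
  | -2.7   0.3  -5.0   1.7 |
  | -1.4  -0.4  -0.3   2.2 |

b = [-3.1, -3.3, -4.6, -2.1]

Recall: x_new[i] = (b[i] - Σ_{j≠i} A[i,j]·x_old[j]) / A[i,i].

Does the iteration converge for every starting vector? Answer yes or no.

Write A = D+L+U with D = diag(6, 4.6, -5, 2.2).
T_J = -D⁻¹(L+U): T[3,0] = -(-1.4)/(2.2) = +0.6364; T[3,3] = 0.
  T[0,:] = [+0.0000 -0.0500 -0.2333 +0.6500]
  T[1,:] = [-0.3696 +0.0000 -0.2391 +0.3261]
  T[2,:] = [-0.5400 +0.0600 +0.0000 +0.3400]
  T[3,:] = [+0.6364 +0.1818 +0.1364 +0.0000]
moduli |λ_i(T)| = 0.9217, 0.6618, 0.1675, 0.1675.
spectral radius ρ = 0.9217; 0.9217 < 1 ⇒ converges.

yes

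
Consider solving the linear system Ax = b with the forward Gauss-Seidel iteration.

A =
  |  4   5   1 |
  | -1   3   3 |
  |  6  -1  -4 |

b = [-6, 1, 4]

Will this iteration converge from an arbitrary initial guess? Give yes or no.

no

Split A = D + L + U, D = diag(4, 3, -4).
T_GS = -(D+L)⁻¹U: row 0 first, T[0,1] = -(5)/(4) = -1.2500; later rows by forward substitution.
  T[0,:] = [+0.0000, -1.2500, -0.2500]
  T[1,:] = [+0.0000, -0.4167, -1.0833]
  T[2,:] = [+0.0000, -1.7708, -0.1042]
|roots of det(T-λI)|: 1.6543, 1.1334, 0.0000.
ρ = 1.6543; 1.6543 > 1, so it fails to converge.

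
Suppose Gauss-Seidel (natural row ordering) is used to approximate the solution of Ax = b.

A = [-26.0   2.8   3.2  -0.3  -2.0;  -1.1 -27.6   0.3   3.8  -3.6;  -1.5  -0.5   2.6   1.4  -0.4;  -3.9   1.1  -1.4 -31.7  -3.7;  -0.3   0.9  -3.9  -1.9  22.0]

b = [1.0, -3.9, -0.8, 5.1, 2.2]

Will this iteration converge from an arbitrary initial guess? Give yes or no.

yes

Split A = D + L + U, D = diag(-26, -27.6, 2.6, -31.7, 22).
Gauss-Seidel: T = -(D+L)⁻¹U, row 0 first, T[0,3] = -(-0.3)/(-26) = -0.0115; later rows by forward substitution.
  T[0,:] = [+0.0000, +0.1077, +0.1231, -0.0115, -0.0769]
  T[1,:] = [+0.0000, -0.0043, +0.0060, +0.1381, -0.1274]
  T[2,:] = [+0.0000, +0.0613, +0.0722, -0.5186, +0.0850]
  T[3,:] = [+0.0000, -0.0161, -0.0181, +0.0291, -0.1154]
  T[4,:] = [+0.0000, +0.0111, +0.0127, -0.0952, +0.0093]
|roots of det(T-λI)|: 0.1857, 0.0898, 0.0078, 0.0078, 0.0000.
ρ(T) = max|λ| = 0.1857; 0.1857 < 1 ⇒ converges.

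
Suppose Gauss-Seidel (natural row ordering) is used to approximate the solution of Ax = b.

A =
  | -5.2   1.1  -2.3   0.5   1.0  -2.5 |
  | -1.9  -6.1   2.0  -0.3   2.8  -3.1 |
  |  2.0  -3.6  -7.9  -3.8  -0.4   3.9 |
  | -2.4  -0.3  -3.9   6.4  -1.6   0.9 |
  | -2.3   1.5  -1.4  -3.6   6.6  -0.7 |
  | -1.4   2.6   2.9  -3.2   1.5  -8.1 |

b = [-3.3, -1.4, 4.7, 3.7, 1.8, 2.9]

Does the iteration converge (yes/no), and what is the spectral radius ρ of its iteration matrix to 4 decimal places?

A = D + L + U where D = diag(-5.2, -6.1, -7.9, 6.4, 6.6, -8.1).
T_GS = -(D+L)⁻¹U: row 0 first, T[0,2] = -(-2.3)/(-5.2) = -0.4423; later rows by forward substitution.
  T[0,:] = [+0.0000 +0.2115 -0.4423 +0.0962 +0.1923 -0.4808]
  T[1,:] = [+0.0000 -0.0659 +0.4656 -0.0791 +0.3991 -0.3584]
  T[2,:] = [+0.0000 +0.0836 -0.3242 -0.4206 -0.1838 +0.5353]
  T[3,:] = [+0.0000 +0.1272 -0.3416 -0.2240 +0.2288 -0.0115]
  T[4,:] = [+0.0000 +0.1758 -0.5150 -0.1599 +0.0621 +0.1273]
  T[5,:] = [+0.0000 -0.0455 +0.1494 -0.1337 -0.0498 +0.1878]
|roots of det(T-λI)|: 0.8213, 0.5254, 0.1655, 0.0640, 0.0335, 0.0000.
ρ(T) = max|λ| = 0.8213; 0.8213 < 1: convergent.

yes, ρ = 0.8213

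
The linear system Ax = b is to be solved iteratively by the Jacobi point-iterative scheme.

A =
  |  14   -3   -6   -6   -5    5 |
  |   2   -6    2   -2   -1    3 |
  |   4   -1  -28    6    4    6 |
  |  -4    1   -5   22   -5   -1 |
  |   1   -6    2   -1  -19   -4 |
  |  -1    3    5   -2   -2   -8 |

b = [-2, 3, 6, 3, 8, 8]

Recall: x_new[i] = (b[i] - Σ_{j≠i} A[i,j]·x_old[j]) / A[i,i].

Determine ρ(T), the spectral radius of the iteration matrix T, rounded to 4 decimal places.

Write A = D+L+U with D = diag(14, -6, -28, 22, -19, -8).
T_J = -D⁻¹(L+U): T[0,3] = -(-6)/(14) = +0.4286; T[0,0] = 0.
  T[0,:] = [+0.0000, +0.2143, +0.4286, +0.4286, +0.3571, -0.3571]
  T[1,:] = [+0.3333, +0.0000, +0.3333, -0.3333, -0.1667, +0.5000]
  T[2,:] = [+0.1429, -0.0357, +0.0000, +0.2143, +0.1429, +0.2143]
  T[3,:] = [+0.1818, -0.0455, +0.2273, +0.0000, +0.2273, +0.0455]
  T[4,:] = [+0.0526, -0.3158, +0.1053, -0.0526, +0.0000, -0.2105]
  T[5,:] = [-0.1250, +0.3750, +0.6250, -0.2500, -0.2500, +0.0000]
|roots of det(T-λI)|: 0.7680, 0.6364, 0.6364, 0.2765, 0.2765, 0.0729.
ρ(T) = max|λ| = 0.7680; 0.7680 < 1 ⇒ converges.

0.7680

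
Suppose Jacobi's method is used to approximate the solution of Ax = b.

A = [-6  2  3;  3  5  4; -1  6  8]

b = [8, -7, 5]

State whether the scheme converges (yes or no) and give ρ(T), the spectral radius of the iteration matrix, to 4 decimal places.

yes, ρ = 0.8323

A = D + L + U where D = diag(-6, 5, 8).
Jacobi: T = -D⁻¹(L+U), T[2,0] = -(-1)/(8) = +0.1250; T[2,2] = 0.
  T[0,:] = [+0.0000, +0.3333, +0.5000]
  T[1,:] = [-0.6000, +0.0000, -0.8000]
  T[2,:] = [+0.1250, -0.7500, +0.0000]
eigenvalue magnitudes: 0.8323, 0.4799, 0.4799.
ρ = 0.8323; 0.8323 < 1: convergent.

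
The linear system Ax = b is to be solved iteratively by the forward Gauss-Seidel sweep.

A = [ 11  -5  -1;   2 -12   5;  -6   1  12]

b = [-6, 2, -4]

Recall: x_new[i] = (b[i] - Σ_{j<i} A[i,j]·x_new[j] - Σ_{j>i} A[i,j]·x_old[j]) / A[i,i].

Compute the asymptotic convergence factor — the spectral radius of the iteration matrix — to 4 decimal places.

0.3533

Write A = D+L+U with D = diag(11, -12, 12).
Gauss-Seidel: T = -(D+L)⁻¹U, row 0 first, T[0,1] = -(-5)/(11) = +0.4545; later rows by forward substitution.
  T[0,:] = [+0.0000  +0.4545  +0.0909]
  T[1,:] = [+0.0000  +0.0758  +0.4318]
  T[2,:] = [+0.0000  +0.2210  +0.0095]
|roots of det(T-λI)|: 0.3533, 0.2681, 0.0000.
ρ = 0.3533; 0.3533 < 1, so it converges for any x₀.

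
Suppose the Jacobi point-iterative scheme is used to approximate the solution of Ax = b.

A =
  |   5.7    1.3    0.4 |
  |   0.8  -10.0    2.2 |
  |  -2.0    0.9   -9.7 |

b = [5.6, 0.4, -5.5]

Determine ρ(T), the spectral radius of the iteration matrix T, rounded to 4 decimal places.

Write A = D+L+U with D = diag(5.7, -10, -9.7).
T_J = -D⁻¹(L+U): T[2,0] = -(-2)/(-9.7) = -0.2062; T[2,2] = 0.
  T[0,:] = [+0.0000 -0.2281 -0.0702]
  T[1,:] = [+0.0800 +0.0000 +0.2200]
  T[2,:] = [-0.2062 +0.0928 +0.0000]
|roots of det(T-λI)|: 0.2400, 0.2023, 0.2023.
ρ = 0.2400; 0.2400 < 1: convergent.

0.2400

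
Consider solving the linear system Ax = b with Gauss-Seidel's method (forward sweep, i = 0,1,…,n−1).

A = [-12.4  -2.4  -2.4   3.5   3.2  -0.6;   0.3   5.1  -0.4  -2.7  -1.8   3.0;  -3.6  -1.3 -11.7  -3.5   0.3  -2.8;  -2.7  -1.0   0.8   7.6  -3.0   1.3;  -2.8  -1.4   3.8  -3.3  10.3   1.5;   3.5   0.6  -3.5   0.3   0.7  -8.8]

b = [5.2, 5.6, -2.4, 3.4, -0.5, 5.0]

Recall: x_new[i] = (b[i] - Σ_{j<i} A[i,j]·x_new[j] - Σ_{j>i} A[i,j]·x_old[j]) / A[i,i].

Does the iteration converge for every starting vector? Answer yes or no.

yes

Let D = diag(-12.4, 5.1, -11.7, 7.6, 10.3, -8.8); L, U the strict triangles.
GS T = -(D+L)⁻¹U: row 0 first, T[0,3] = -(3.5)/(-12.4) = +0.2823; later rows by forward substitution.
  T[0,:] = [+0.0000, -0.1935, -0.1935, +0.2823, +0.2581, -0.0484]
  T[1,:] = [+0.0000, +0.0114, +0.0898, +0.5128, +0.3378, -0.5854]
  T[2,:] = [+0.0000, +0.0583, +0.0496, -0.4430, -0.0913, -0.1594]
  T[3,:] = [+0.0000, -0.0734, -0.0622, +0.2144, +0.5405, -0.2485]
  T[4,:] = [+0.0000, -0.0961, -0.0786, +0.3785, +0.3229, -0.2592]
  T[5,:] = [+0.0000, -0.1095, -0.0989, +0.3608, +0.2061, -0.0249]
|roots of det(T-λI)|: 0.5019, 0.2826, 0.2248, 0.0571, 0.0571, 0.0000.
ρ(T) = max|λ| = 0.5019; 0.5019 < 1 ⇒ converges.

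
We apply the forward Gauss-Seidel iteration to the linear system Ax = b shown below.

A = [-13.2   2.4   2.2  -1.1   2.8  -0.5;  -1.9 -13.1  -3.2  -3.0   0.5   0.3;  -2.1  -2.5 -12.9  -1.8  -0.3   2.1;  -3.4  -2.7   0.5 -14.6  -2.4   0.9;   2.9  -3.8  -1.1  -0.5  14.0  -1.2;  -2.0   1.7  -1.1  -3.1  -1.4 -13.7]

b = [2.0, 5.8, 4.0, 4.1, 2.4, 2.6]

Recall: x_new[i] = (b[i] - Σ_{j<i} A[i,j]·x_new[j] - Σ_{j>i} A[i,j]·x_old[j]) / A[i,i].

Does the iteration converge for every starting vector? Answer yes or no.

Diagonal D = diag(-13.2, -13.1, -12.9, -14.6, 14, -13.7); L, U strict lower/upper.
Gauss-Seidel: T = -(D+L)⁻¹U, row 0 first, T[0,3] = -(-1.1)/(-13.2) = -0.0833; later rows by forward substitution.
  T[0,:] = [+0.0000, +0.1818, +0.1667, -0.0833, +0.2121, -0.0379]
  T[1,:] = [+0.0000, -0.0264, -0.2684, -0.2169, +0.0074, +0.0284]
  T[2,:] = [+0.0000, -0.0245, +0.0249, -0.0839, -0.0592, +0.1635]
  T[3,:] = [+0.0000, -0.0383, +0.0117, +0.0566, -0.2172, +0.0708]
  T[4,:] = [+0.0000, -0.0481, -0.1050, -0.0462, -0.0543, +0.1166]
  T[5,:] = [+0.0000, -0.0143, -0.0516, -0.0161, +0.0294, -0.0320]
|λ(T)| sorted: 0.2213, 0.1281, 0.1281, 0.0656, 0.0535, 0.0000.
ρ(T) = max|λ| = 0.2213; 0.2213 < 1, so it converges for any x₀.

yes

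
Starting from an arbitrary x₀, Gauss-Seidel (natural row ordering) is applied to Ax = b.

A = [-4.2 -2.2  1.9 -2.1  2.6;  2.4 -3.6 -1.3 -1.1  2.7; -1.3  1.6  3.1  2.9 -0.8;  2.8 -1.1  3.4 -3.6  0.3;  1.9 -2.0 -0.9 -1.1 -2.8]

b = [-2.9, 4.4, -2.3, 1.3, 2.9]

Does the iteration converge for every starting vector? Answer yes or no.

no

Let D = diag(-4.2, -3.6, 3.1, -3.6, -2.8); L, U the strict triangles.
T_GS = -(D+L)⁻¹U: row 0 first, T[0,2] = -(1.9)/(-4.2) = +0.4524; later rows by forward substitution.
  T[0,:] = [+0.0000  -0.5238  +0.4524  -0.5000  +0.6190]
  T[1,:] = [+0.0000  -0.3492  -0.0595  -0.6389  +1.1627]
  T[2,:] = [+0.0000  -0.0394  +0.2204  -0.8154  -0.0824]
  T[3,:] = [+0.0000  -0.3379  +0.5782  -0.9638  +0.1317]
  T[4,:] = [+0.0000  +0.0394  +0.0515  +0.7578  -0.4357]
|roots of det(T-λI)|: 1.3660, 0.6409, 0.6409, 0.0178, 0.0000.
spectral radius ρ = 1.3660; 1.3660 > 1: divergent.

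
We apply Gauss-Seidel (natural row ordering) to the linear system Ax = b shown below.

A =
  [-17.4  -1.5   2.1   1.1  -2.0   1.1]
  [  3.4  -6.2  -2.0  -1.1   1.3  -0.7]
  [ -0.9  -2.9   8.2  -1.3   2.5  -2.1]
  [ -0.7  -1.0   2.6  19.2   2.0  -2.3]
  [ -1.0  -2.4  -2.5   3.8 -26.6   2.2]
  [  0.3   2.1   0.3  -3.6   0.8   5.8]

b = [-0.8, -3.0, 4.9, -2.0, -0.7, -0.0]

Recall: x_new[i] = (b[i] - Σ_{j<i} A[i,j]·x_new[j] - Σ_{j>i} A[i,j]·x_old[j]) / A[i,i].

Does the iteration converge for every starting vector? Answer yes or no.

yes

A = D + L + U where D = diag(-17.4, -6.2, 8.2, 19.2, -26.6, 5.8).
Gauss-Seidel: T = -(D+L)⁻¹U, row 0 first, T[0,1] = -(-1.5)/(-17.4) = -0.0862; later rows by forward substitution.
  T[0,:] = [+0.0000 -0.0862 +0.1207 +0.0632 -0.1149 +0.0632]
  T[1,:] = [+0.0000 -0.0473 -0.2564 -0.1428 +0.1466 -0.0782]
  T[2,:] = [+0.0000 -0.0262 -0.0774 +0.1150 -0.2656 +0.2354]
  T[3,:] = [+0.0000 -0.0021 +0.0015 -0.0207 -0.0647 +0.0861]
  T[4,:] = [+0.0000 +0.0097 +0.0261 -0.0033 +0.0068 +0.0776]
  T[5,:] = [+0.0000 +0.0203 +0.0879 +0.0301 -0.0745 +0.0557]
|λ(T)| sorted: 0.2051, 0.1020, 0.1020, 0.0493, 0.0187, 0.0000.
ρ(T) = max|λ| = 0.2051; 0.2051 < 1, so it converges for any x₀.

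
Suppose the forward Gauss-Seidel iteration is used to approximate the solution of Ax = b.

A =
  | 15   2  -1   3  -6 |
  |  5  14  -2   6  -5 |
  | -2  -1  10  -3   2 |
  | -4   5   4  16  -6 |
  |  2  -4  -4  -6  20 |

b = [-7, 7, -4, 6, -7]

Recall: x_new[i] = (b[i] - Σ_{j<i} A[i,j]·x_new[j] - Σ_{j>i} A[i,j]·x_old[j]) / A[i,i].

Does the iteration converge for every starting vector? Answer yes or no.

yes

Write A = D+L+U with D = diag(15, 14, 10, 16, 20).
Gauss-Seidel: T = -(D+L)⁻¹U, row 0 first, T[0,1] = -(2)/(15) = -0.1333; later rows by forward substitution.
  T[0,:] = [+0.0000 -0.1333 +0.0667 -0.2000 +0.4000]
  T[1,:] = [+0.0000 +0.0476 +0.1190 -0.3571 +0.2143]
  T[2,:] = [+0.0000 -0.0219 +0.0252 +0.2243 -0.0986]
  T[3,:] = [+0.0000 -0.0427 -0.0268 +0.0055 +0.4327]
  T[4,:] = [+0.0000 +0.0057 +0.0141 -0.0049 +0.1129]
moduli |λ_i(T)| = 0.1512, 0.1189, 0.1189, 0.1003, 0.0000.
spectral radius ρ = 0.1512; 0.1512 < 1, so it converges for any x₀.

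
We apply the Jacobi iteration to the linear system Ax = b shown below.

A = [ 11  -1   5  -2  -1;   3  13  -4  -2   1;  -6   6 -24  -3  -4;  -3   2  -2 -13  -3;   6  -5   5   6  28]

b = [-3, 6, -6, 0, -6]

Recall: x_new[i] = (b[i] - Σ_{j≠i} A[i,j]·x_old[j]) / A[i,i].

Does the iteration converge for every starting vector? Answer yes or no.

yes

Write A = D+L+U with D = diag(11, 13, -24, -13, 28).
T_J = -D⁻¹(L+U): T[2,4] = -(-4)/(-24) = -0.1667; T[2,2] = 0.
  T[0,:] = [+0.0000, +0.0909, -0.4545, +0.1818, +0.0909]
  T[1,:] = [-0.2308, +0.0000, +0.3077, +0.1538, -0.0769]
  T[2,:] = [-0.2500, +0.2500, +0.0000, -0.1250, -0.1667]
  T[3,:] = [-0.2308, +0.1538, -0.1538, +0.0000, -0.2308]
  T[4,:] = [-0.2143, +0.1786, -0.1786, -0.2143, +0.0000]
eigenvalue magnitudes: 0.5455, 0.3876, 0.2161, 0.1800, 0.1800.
ρ = 0.5455; 0.5455 < 1: convergent.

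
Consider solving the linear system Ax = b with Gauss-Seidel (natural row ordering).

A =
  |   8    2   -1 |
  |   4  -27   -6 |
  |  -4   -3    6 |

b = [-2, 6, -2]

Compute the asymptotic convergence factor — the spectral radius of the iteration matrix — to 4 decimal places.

0.2222

Write A = D+L+U with D = diag(8, -27, 6).
Gauss-Seidel: T = -(D+L)⁻¹U, row 0 first, T[0,1] = -(2)/(8) = -0.2500; later rows by forward substitution.
  T[0,:] = [+0.0000  -0.2500  +0.1250]
  T[1,:] = [+0.0000  -0.0370  -0.2037]
  T[2,:] = [+0.0000  -0.1852  -0.0185]
|λ(T)| sorted: 0.2222, 0.1667, 0.0000.
ρ(T) = max|λ| = 0.2222; 0.2222 < 1: convergent.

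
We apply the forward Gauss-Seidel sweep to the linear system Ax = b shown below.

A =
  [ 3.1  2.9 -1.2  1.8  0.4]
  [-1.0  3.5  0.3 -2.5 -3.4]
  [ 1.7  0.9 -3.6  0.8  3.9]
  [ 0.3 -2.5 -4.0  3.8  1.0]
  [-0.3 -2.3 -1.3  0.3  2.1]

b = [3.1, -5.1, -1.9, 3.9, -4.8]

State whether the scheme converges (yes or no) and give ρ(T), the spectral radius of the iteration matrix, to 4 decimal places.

Split A = D + L + U, D = diag(3.1, 3.5, -3.6, 3.8, 2.1).
GS T = -(D+L)⁻¹U: row 0 first, T[0,4] = -(0.4)/(3.1) = -0.1290; later rows by forward substitution.
  T[0,:] = [+0.0000  -0.9355  +0.3871  -0.5806  -0.1290]
  T[1,:] = [+0.0000  -0.2673  +0.0249  +0.5484  +0.9346]
  T[2,:] = [+0.0000  -0.5086  +0.1890  +0.0851  +1.2560]
  T[3,:] = [+0.0000  -0.6373  +0.1848  +0.4962  +1.6840]
  T[4,:] = [+0.0000  -0.6502  +0.1732  +0.4995  +1.5421]
|λ(T)| sorted: 1.6803, 0.3405, 0.0342, 0.0342, 0.0000.
spectral radius ρ = 1.6803; 1.6803 > 1: divergent.

no, ρ = 1.6803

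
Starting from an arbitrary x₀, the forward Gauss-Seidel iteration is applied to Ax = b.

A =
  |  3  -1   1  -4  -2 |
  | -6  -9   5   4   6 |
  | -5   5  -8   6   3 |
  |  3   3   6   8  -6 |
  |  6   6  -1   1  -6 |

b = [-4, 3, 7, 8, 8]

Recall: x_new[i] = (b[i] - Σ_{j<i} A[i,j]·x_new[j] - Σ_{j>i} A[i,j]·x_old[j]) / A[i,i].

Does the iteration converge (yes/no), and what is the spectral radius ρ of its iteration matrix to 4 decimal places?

Split A = D + L + U, D = diag(3, -9, -8, 8, -6).
T_GS = -(D+L)⁻¹U: row 0 first, T[0,2] = -(1)/(3) = -0.3333; later rows by forward substitution.
  T[0,:] = [+0.0000, +0.3333, -0.3333, +1.3333, +0.6667]
  T[1,:] = [+0.0000, -0.2222, +0.7778, -0.4444, +0.2222]
  T[2,:] = [+0.0000, -0.3472, +0.6944, -0.3611, +0.0972]
  T[3,:] = [+0.0000, +0.2188, -0.6875, -0.0625, +0.3437]
  T[4,:] = [+0.0000, +0.2054, +0.2141, +0.9387, +0.9300]
|roots of det(T-λI)|: 1.2104, 0.5581, 0.3927, 0.3927, 0.0000.
ρ = 1.2104; 1.2104 > 1: divergent.

no, ρ = 1.2104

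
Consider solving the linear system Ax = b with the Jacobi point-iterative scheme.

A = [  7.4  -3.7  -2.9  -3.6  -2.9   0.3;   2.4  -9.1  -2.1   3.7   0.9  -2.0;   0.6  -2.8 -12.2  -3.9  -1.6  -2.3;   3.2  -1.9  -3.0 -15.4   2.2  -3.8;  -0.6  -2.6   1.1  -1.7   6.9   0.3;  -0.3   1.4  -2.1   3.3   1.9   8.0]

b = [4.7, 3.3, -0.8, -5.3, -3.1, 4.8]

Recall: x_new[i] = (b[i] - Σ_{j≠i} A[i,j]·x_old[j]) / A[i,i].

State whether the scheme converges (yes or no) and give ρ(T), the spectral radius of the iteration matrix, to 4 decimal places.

yes, ρ = 0.8639

Split A = D + L + U, D = diag(7.4, -9.1, -12.2, -15.4, 6.9, 8).
Jacobi: T = -D⁻¹(L+U), T[1,4] = -(0.9)/(-9.1) = +0.0989; T[1,1] = 0.
  T[0,:] = [+0.0000  +0.5000  +0.3919  +0.4865  +0.3919  -0.0405]
  T[1,:] = [+0.2637  +0.0000  -0.2308  +0.4066  +0.0989  -0.2198]
  T[2,:] = [+0.0492  -0.2295  +0.0000  -0.3197  -0.1311  -0.1885]
  T[3,:] = [+0.2078  -0.1234  -0.1948  +0.0000  +0.1429  -0.2468]
  T[4,:] = [+0.0870  +0.3768  -0.1594  +0.2464  +0.0000  -0.0435]
  T[5,:] = [+0.0375  -0.1750  +0.2625  -0.4125  -0.2375  +0.0000]
moduli |λ_i(T)| = 0.8639, 0.6482, 0.2390, 0.2390, 0.1976, 0.1976.
spectral radius ρ = 0.8639; 0.8639 < 1: convergent.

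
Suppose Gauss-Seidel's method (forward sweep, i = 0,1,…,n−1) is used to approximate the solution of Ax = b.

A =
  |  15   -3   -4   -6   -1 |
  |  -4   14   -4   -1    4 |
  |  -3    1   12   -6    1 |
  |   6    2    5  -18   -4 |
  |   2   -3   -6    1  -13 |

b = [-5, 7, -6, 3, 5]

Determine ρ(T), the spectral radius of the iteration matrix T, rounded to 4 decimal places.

0.6681

Let D = diag(15, 14, 12, -18, -13); L, U the strict triangles.
GS T = -(D+L)⁻¹U: row 0 first, T[0,4] = -(-1)/(15) = +0.0667; later rows by forward substitution.
  T[0,:] = [+0.0000 +0.2000 +0.2667 +0.4000 +0.0667]
  T[1,:] = [+0.0000 +0.0571 +0.3619 +0.1857 -0.2667]
  T[2,:] = [+0.0000 +0.0452 +0.0365 +0.5845 -0.0444]
  T[3,:] = [+0.0000 +0.0856 +0.1392 +0.3163 -0.2420]
  T[4,:] = [+0.0000 +0.0033 -0.0486 -0.2268 +0.0737]
|λ(T)| sorted: 0.6681, 0.1667, 0.1667, 0.0526, 0.0000.
ρ = 0.6681; 0.6681 < 1, so it converges for any x₀.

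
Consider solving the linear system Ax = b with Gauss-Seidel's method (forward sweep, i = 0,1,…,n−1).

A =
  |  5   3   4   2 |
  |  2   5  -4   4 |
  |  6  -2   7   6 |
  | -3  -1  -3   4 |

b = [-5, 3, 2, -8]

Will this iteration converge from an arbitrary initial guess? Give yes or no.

Let D = diag(5, 5, 7, 4); L, U the strict triangles.
GS T = -(D+L)⁻¹U: row 0 first, T[0,1] = -(3)/(5) = -0.6000; later rows by forward substitution.
  T[0,:] = [+0.0000 -0.6000 -0.8000 -0.4000]
  T[1,:] = [+0.0000 +0.2400 +1.1200 -0.6400]
  T[2,:] = [+0.0000 +0.5829 +1.0057 -0.6971]
  T[3,:] = [+0.0000 +0.0471 +0.4343 -0.9829]
|λ(T)| sorted: 1.3743, 0.8460, 0.2654, 0.0000.
ρ(T) = max|λ| = 1.3743; 1.3743 > 1 ⇒ diverges.

no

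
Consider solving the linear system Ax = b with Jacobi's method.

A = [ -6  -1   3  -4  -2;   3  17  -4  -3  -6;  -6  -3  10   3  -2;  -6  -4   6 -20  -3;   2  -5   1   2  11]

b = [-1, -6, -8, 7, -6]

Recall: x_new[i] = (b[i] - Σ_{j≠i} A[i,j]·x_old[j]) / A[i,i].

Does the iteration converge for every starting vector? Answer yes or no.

Split A = D + L + U, D = diag(-6, 17, 10, -20, 11).
T_J = -D⁻¹(L+U): T[3,2] = -(6)/(-20) = +0.3000; T[3,3] = 0.
  T[0,:] = [+0.0000 -0.1667 +0.5000 -0.6667 -0.3333]
  T[1,:] = [-0.1765 +0.0000 +0.2353 +0.1765 +0.3529]
  T[2,:] = [+0.6000 +0.3000 +0.0000 -0.3000 +0.2000]
  T[3,:] = [-0.3000 -0.2000 +0.3000 +0.0000 -0.1500]
  T[4,:] = [-0.1818 +0.4545 -0.0909 -0.1818 +0.0000]
|roots of det(T-λI)|: 0.8288, 0.5360, 0.5360, 0.3797, 0.1444.
spectral radius ρ = 0.8288; 0.8288 < 1, so it converges for any x₀.

yes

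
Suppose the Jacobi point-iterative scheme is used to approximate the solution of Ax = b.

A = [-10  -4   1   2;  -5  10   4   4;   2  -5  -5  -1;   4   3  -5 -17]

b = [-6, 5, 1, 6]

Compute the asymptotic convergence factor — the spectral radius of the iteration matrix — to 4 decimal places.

0.6156

Diagonal D = diag(-10, 10, -5, -17); L, U strict lower/upper.
Jacobi T = -D⁻¹(L+U): T[1,3] = -(4)/(10) = -0.4000; T[1,1] = 0.
  T[0,:] = [+0.0000 -0.4000 +0.1000 +0.2000]
  T[1,:] = [+0.5000 +0.0000 -0.4000 -0.4000]
  T[2,:] = [+0.4000 -1.0000 +0.0000 -0.2000]
  T[3,:] = [+0.2353 +0.1765 -0.2941 +0.0000]
moduli |λ_i(T)| = 0.6156, 0.3085, 0.3085, 0.0141.
spectral radius ρ = 0.6156; 0.6156 < 1, so it converges for any x₀.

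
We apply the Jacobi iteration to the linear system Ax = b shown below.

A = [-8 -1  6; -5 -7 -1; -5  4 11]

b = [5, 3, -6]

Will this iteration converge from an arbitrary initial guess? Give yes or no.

Let D = diag(-8, -7, 11); L, U the strict triangles.
T_J = -D⁻¹(L+U): T[0,1] = -(-1)/(-8) = -0.1250; T[0,0] = 0.
  T[0,:] = [+0.0000  -0.1250  +0.7500]
  T[1,:] = [-0.7143  +0.0000  -0.1429]
  T[2,:] = [+0.4545  -0.3636  +0.0000]
|roots of det(T-λI)|: 0.8492, 0.4888, 0.4888.
ρ(T) = max|λ| = 0.8492; 0.8492 < 1: convergent.

yes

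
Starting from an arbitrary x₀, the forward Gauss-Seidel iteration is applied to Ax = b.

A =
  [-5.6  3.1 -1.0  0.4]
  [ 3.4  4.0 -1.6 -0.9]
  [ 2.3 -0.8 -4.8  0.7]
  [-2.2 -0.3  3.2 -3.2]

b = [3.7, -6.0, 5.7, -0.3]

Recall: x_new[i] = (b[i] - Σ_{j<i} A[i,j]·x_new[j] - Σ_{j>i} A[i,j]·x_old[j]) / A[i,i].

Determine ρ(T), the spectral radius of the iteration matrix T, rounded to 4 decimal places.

Write A = D+L+U with D = diag(-5.6, 4, -4.8, -3.2).
Gauss-Seidel: T = -(D+L)⁻¹U, row 0 first, T[0,2] = -(-1)/(-5.6) = -0.1786; later rows by forward substitution.
  T[0,:] = [+0.0000 +0.5536 -0.1786 +0.0714]
  T[1,:] = [+0.0000 -0.4705 +0.5518 +0.1643]
  T[2,:] = [+0.0000 +0.3437 -0.1775 +0.1527]
  T[3,:] = [+0.0000 +0.0072 -0.1065 +0.0882]
|eigenvalues of T|: 0.7848, 0.1682, 0.1682, 0.0000.
spectral radius ρ = 0.7848; 0.7848 < 1 ⇒ converges.

0.7848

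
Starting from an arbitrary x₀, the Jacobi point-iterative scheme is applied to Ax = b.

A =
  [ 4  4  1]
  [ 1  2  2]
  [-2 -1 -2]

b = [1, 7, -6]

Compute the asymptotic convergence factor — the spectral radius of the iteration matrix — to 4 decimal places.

1.4146

Write A = D+L+U with D = diag(4, 2, -2).
T_J = -D⁻¹(L+U): T[1,0] = -(1)/(2) = -0.5000; T[1,1] = 0.
  T[0,:] = [+0.0000 -1.0000 -0.2500]
  T[1,:] = [-0.5000 +0.0000 -1.0000]
  T[2,:] = [-1.0000 -0.5000 +0.0000]
|eigenvalues of T|: 1.4146, 0.8667, 0.8667.
ρ(T) = max|λ| = 1.4146; 1.4146 > 1, so it fails to converge.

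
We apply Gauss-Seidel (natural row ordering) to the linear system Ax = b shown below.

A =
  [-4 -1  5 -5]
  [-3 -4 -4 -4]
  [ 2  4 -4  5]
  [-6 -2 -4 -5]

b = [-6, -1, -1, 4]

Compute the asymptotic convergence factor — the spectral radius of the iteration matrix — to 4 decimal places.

Let D = diag(-4, -4, -4, -5); L, U the strict triangles.
Gauss-Seidel: T = -(D+L)⁻¹U, row 0 first, T[0,2] = -(5)/(-4) = +1.2500; later rows by forward substitution.
  T[0,:] = [+0.0000  -0.2500  +1.2500  -1.2500]
  T[1,:] = [+0.0000  +0.1875  -1.9375  -0.0625]
  T[2,:] = [+0.0000  +0.0625  -1.3125  +0.5625]
  T[3,:] = [+0.0000  +0.1750  +0.3250  +1.0750]
|λ(T)| sorted: 1.3601, 1.0467, 0.2634, 0.0000.
ρ = 1.3601; 1.3601 > 1 ⇒ diverges.

1.3601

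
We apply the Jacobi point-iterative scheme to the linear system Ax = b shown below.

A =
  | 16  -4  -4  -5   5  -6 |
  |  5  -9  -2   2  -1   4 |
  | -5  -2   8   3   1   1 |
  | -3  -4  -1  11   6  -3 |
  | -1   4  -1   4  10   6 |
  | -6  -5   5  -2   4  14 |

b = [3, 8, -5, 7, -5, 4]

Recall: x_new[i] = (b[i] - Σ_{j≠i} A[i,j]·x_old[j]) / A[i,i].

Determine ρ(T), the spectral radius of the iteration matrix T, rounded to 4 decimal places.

1.2669

A = D + L + U where D = diag(16, -9, 8, 11, 10, 14).
T_J = -D⁻¹(L+U): T[4,5] = -(6)/(10) = -0.6000; T[4,4] = 0.
  T[0,:] = [+0.0000 +0.2500 +0.2500 +0.3125 -0.3125 +0.3750]
  T[1,:] = [+0.5556 +0.0000 -0.2222 +0.2222 -0.1111 +0.4444]
  T[2,:] = [+0.6250 +0.2500 +0.0000 -0.3750 -0.1250 -0.1250]
  T[3,:] = [+0.2727 +0.3636 +0.0909 +0.0000 -0.5455 +0.2727]
  T[4,:] = [+0.1000 -0.4000 +0.1000 -0.4000 +0.0000 -0.6000]
  T[5,:] = [+0.4286 +0.3571 -0.3571 +0.1429 -0.2857 +0.0000]
|λ(T)| sorted: 1.2669, 0.7699, 0.4086, 0.4086, 0.3202, 0.2870.
spectral radius ρ = 1.2669; 1.2669 > 1, so it fails to converge.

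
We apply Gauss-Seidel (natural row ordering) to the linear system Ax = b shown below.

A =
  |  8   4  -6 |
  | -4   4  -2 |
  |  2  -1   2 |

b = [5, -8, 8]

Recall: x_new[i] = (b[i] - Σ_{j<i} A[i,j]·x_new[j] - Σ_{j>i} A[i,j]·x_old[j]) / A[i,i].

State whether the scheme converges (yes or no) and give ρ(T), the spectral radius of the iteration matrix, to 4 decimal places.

Split A = D + L + U, D = diag(8, 4, 2).
GS T = -(D+L)⁻¹U: row 0 first, T[0,1] = -(4)/(8) = -0.5000; later rows by forward substitution.
  T[0,:] = [+0.0000 -0.5000 +0.7500]
  T[1,:] = [+0.0000 -0.5000 +1.2500]
  T[2,:] = [+0.0000 +0.2500 -0.1250]
|λ(T)| sorted: 0.9021, 0.2771, 0.0000.
spectral radius ρ = 0.9021; 0.9021 < 1 ⇒ converges.

yes, ρ = 0.9021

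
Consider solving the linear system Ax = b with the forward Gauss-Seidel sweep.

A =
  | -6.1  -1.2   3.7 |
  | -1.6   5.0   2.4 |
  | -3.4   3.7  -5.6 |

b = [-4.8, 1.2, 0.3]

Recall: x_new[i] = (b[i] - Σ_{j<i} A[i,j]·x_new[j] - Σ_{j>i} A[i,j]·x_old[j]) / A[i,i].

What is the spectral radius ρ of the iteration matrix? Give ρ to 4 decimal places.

Split A = D + L + U, D = diag(-6.1, 5, -5.6).
Gauss-Seidel: T = -(D+L)⁻¹U, row 0 first, T[0,2] = -(3.7)/(-6.1) = +0.6066; later rows by forward substitution.
  T[0,:] = [+0.0000  -0.1967  +0.6066]
  T[1,:] = [+0.0000  -0.0630  -0.2859]
  T[2,:] = [+0.0000  +0.0778  -0.5572]
eigenvalue magnitudes: 0.5071, 0.1131, 0.0000.
spectral radius ρ = 0.5071; 0.5071 < 1: convergent.

0.5071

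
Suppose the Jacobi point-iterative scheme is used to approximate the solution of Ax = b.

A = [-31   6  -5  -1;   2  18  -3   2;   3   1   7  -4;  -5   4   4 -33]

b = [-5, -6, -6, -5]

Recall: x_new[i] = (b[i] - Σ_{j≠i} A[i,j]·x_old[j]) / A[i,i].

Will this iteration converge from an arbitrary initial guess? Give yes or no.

Split A = D + L + U, D = diag(-31, 18, 7, -33).
T_J = -D⁻¹(L+U): T[0,2] = -(-5)/(-31) = -0.1613; T[0,0] = 0.
  T[0,:] = [+0.0000 +0.1935 -0.1613 -0.0323]
  T[1,:] = [-0.1111 +0.0000 +0.1667 -0.1111]
  T[2,:] = [-0.4286 -0.1429 +0.0000 +0.5714]
  T[3,:] = [-0.1515 +0.1212 +0.1212 +0.0000]
eigenvalue magnitudes: 0.3821, 0.2494, 0.1686, 0.1686.
ρ(T) = max|λ| = 0.3821; 0.3821 < 1: convergent.

yes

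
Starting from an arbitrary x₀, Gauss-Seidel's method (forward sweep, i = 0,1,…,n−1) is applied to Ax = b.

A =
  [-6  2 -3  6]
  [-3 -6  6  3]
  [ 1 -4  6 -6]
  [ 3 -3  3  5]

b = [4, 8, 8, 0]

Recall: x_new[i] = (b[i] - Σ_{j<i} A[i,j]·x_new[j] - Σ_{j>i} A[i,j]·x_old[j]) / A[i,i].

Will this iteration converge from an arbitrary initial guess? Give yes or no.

no

A = D + L + U where D = diag(-6, -6, 6, 5).
Gauss-Seidel: T = -(D+L)⁻¹U, row 0 first, T[0,3] = -(6)/(-6) = +1.0000; later rows by forward substitution.
  T[0,:] = [+0.0000, +0.3333, -0.5000, +1.0000]
  T[1,:] = [+0.0000, -0.1667, +1.2500, -0.0000]
  T[2,:] = [+0.0000, -0.1667, +0.9167, +0.8333]
  T[3,:] = [+0.0000, -0.2000, +0.5000, -1.1000]
moduli |λ_i(T)| = 1.3436, 0.8098, 0.1838, 0.0000.
spectral radius ρ = 1.3436; 1.3436 > 1, so it fails to converge.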